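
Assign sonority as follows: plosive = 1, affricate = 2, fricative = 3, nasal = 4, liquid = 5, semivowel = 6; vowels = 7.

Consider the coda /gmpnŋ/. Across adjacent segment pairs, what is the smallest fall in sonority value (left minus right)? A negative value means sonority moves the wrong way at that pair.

/g/ — plosive, sonority 1.
/m/ — nasal, sonority 4.
/p/ — plosive, sonority 1.
/n/ — nasal, sonority 4.
/ŋ/ — nasal, sonority 4.
/g/→/m/: change -3.
/m/→/p/: change +3.
/p/→/n/: change -3.
/n/→/ŋ/: change +0.
Minimum = -3.

-3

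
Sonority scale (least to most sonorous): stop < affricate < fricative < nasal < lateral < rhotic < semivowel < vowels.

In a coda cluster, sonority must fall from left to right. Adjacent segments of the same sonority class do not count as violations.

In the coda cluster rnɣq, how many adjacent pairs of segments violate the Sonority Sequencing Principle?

/r/: rhotic = 6.
/n/: nasal = 4.
/ɣ/: fricative = 3.
/q/: stop = 1.
/r/→/n/: 6→4 (falls) — ok.
/n/→/ɣ/: 4→3 (falls) — ok.
/ɣ/→/q/: 3→1 (falls) — ok.

0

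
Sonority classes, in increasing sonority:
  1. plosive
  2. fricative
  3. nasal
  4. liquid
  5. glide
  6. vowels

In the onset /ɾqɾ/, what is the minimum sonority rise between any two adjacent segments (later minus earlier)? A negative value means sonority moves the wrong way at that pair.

/ɾ/: liquid = 4.
/q/: plosive = 1.
/ɾ/: liquid = 4.
/ɾ/→/q/: change -3.
/q/→/ɾ/: change +3.
Minimum = -3.

-3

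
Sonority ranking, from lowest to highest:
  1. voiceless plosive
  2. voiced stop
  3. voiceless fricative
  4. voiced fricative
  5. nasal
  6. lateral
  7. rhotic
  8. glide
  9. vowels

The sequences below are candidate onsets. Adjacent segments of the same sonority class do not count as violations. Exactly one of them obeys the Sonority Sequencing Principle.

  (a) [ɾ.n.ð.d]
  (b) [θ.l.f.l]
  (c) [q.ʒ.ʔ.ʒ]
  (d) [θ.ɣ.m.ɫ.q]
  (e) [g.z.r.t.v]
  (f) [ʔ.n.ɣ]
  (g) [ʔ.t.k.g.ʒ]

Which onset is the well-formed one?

(a) sonority 7-5-4-2: ill-formed.
(b) sonority 3-6-3-6: ill-formed.
(c) sonority 1-4-1-4: ill-formed.
(d) sonority 3-4-5-6-1: ill-formed.
(e) sonority 2-4-7-1-4: ill-formed.
(f) sonority 1-5-4: ill-formed.
(g) sonority 1-1-1-2-4: well-formed.

g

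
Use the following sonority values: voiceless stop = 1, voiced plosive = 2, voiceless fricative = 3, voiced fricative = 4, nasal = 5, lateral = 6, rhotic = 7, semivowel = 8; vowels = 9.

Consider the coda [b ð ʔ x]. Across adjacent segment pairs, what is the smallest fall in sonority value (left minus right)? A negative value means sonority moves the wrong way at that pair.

/b/ — voiced plosive, sonority 2.
/ð/ — voiced fricative, sonority 4.
/ʔ/ — voiceless stop, sonority 1.
/x/ — voiceless fricative, sonority 3.
/b/→/ð/: change -2.
/ð/→/ʔ/: change +3.
/ʔ/→/x/: change -2.
Minimum = -2.

-2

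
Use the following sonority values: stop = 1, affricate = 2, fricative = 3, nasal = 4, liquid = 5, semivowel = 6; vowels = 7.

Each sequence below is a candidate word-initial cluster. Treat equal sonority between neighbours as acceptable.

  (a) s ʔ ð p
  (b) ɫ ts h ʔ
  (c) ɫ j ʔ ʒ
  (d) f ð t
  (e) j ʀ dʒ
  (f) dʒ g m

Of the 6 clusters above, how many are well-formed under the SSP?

0

(a) 3-1-3-1 → violates
(b) 5-2-3-1 → violates
(c) 5-6-1-3 → violates
(d) 3-3-1 → violates
(e) 6-5-2 → violates
(f) 2-1-4 → violates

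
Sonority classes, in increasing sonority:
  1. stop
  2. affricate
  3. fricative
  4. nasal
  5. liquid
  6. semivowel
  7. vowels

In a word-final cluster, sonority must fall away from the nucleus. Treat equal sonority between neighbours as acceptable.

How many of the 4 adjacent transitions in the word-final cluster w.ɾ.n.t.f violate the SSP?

1

/w/ — semivowel, sonority 6.
/ɾ/ — liquid, sonority 5.
/n/ — nasal, sonority 4.
/t/ — stop, sonority 1.
/f/ — fricative, sonority 3.
/w/→/ɾ/: 6→5 (falls) — ok.
/ɾ/→/n/: 5→4 (falls) — ok.
/n/→/t/: 4→1 (falls) — ok.
/t/→/f/: 1→3 (does not fall) — violation.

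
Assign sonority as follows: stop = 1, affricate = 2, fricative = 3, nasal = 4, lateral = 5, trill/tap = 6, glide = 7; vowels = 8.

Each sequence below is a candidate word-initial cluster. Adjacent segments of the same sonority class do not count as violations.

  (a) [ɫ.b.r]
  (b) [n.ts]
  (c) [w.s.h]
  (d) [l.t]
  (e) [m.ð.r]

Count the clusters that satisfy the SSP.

(a) sonority 5-1-6: ill-formed.
(b) sonority 4-2: ill-formed.
(c) sonority 7-3-3: ill-formed.
(d) sonority 5-1: ill-formed.
(e) sonority 4-3-6: ill-formed.

0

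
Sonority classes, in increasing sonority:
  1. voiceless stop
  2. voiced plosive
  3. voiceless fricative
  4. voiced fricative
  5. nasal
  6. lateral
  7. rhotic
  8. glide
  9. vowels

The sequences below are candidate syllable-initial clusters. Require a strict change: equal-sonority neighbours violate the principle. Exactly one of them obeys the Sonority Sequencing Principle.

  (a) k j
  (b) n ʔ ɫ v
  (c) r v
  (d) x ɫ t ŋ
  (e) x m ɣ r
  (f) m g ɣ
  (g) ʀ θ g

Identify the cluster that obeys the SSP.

(a) 1-8 → obeys
(b) 5-1-6-4 → violates
(c) 7-4 → violates
(d) 3-6-1-5 → violates
(e) 3-5-4-7 → violates
(f) 5-2-4 → violates
(g) 7-3-2 → violates

a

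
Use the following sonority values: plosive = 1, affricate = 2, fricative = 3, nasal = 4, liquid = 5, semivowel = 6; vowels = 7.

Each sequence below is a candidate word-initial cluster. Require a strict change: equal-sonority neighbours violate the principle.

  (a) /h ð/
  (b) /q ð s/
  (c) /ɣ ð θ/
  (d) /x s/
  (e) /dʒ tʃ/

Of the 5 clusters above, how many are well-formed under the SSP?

0

(a) /h ð/: profile 3-3 — violates.
(b) /q ð s/: profile 1-3-3 — violates.
(c) /ɣ ð θ/: profile 3-3-3 — violates.
(d) /x s/: profile 3-3 — violates.
(e) /dʒ tʃ/: profile 2-2 — violates.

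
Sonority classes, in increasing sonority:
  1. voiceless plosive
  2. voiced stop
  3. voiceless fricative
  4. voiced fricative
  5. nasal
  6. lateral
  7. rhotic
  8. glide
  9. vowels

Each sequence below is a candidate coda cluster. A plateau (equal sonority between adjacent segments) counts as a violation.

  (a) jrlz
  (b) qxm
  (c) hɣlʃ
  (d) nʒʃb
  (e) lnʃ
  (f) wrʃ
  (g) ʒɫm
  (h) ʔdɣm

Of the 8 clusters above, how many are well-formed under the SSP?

(a) 8-7-6-4 → obeys
(b) 1-3-5 → violates
(c) 3-4-6-3 → violates
(d) 5-4-3-2 → obeys
(e) 6-5-3 → obeys
(f) 8-7-3 → obeys
(g) 4-6-5 → violates
(h) 1-2-4-5 → violates

4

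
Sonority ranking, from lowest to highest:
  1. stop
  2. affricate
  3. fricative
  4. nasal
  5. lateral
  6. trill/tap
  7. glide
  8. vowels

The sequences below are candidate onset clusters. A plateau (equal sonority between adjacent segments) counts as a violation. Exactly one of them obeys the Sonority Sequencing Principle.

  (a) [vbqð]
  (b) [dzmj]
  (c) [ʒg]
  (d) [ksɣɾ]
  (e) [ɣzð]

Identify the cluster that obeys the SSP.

b

(a) sonority 3-1-1-3: ill-formed.
(b) sonority 1-3-4-7: well-formed.
(c) sonority 3-1: ill-formed.
(d) sonority 1-3-3-6: ill-formed.
(e) sonority 3-3-3: ill-formed.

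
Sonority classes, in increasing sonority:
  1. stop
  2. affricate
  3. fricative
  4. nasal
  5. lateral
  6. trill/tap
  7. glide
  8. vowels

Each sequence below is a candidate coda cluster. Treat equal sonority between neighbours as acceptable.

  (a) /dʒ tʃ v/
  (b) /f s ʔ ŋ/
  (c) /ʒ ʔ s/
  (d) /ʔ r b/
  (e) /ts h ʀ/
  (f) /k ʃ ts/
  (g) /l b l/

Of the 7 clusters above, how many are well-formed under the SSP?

(a) 2-2-3 → violates
(b) 3-3-1-4 → violates
(c) 3-1-3 → violates
(d) 1-6-1 → violates
(e) 2-3-6 → violates
(f) 1-3-2 → violates
(g) 5-1-5 → violates

0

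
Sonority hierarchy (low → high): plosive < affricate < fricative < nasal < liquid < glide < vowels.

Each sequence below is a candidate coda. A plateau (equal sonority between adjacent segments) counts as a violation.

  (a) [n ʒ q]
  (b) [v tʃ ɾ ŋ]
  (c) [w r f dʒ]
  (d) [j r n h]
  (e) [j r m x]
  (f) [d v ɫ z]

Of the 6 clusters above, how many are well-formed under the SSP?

4

(a) [n ʒ q]: profile 4-3-1 — obeys.
(b) [v tʃ ɾ ŋ]: profile 3-2-5-4 — violates.
(c) [w r f dʒ]: profile 6-5-3-2 — obeys.
(d) [j r n h]: profile 6-5-4-3 — obeys.
(e) [j r m x]: profile 6-5-4-3 — obeys.
(f) [d v ɫ z]: profile 1-3-5-3 — violates.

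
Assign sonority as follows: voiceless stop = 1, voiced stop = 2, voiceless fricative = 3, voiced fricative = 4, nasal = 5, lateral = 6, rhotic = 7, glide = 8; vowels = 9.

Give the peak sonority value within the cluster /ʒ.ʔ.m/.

/ʒ/ is a voiced fricative (sonority 4).
/ʔ/ is a voiceless stop (sonority 1).
/m/ is a nasal (sonority 5).
The maximum is 5.

5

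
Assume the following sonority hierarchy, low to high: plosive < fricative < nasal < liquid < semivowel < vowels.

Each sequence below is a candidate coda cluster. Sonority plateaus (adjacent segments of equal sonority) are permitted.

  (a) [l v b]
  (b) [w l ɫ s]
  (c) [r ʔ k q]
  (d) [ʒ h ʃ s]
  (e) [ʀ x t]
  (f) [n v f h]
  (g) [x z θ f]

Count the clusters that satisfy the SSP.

7

(a) sonority 4-2-1: well-formed.
(b) sonority 5-4-4-2: well-formed.
(c) sonority 4-1-1-1: well-formed.
(d) sonority 2-2-2-2: well-formed.
(e) sonority 4-2-1: well-formed.
(f) sonority 3-2-2-2: well-formed.
(g) sonority 2-2-2-2: well-formed.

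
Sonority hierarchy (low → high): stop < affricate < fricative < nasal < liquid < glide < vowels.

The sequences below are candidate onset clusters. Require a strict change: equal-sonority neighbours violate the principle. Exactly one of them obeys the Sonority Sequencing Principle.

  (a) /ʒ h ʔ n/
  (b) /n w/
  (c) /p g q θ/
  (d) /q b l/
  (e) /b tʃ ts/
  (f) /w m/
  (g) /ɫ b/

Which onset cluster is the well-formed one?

b

(a) sonority 3-3-1-4: ill-formed.
(b) sonority 4-6: well-formed.
(c) sonority 1-1-1-3: ill-formed.
(d) sonority 1-1-5: ill-formed.
(e) sonority 1-2-2: ill-formed.
(f) sonority 6-4: ill-formed.
(g) sonority 5-1: ill-formed.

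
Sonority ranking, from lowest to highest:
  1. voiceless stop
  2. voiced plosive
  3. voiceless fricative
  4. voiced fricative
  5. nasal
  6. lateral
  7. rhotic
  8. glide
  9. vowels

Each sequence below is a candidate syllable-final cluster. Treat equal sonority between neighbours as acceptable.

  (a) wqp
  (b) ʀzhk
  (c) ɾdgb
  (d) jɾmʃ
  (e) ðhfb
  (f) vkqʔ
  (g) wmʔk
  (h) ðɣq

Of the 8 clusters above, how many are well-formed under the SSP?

(a) 8-1-1 → obeys
(b) 7-4-3-1 → obeys
(c) 7-2-2-2 → obeys
(d) 8-7-5-3 → obeys
(e) 4-3-3-2 → obeys
(f) 4-1-1-1 → obeys
(g) 8-5-1-1 → obeys
(h) 4-4-1 → obeys

8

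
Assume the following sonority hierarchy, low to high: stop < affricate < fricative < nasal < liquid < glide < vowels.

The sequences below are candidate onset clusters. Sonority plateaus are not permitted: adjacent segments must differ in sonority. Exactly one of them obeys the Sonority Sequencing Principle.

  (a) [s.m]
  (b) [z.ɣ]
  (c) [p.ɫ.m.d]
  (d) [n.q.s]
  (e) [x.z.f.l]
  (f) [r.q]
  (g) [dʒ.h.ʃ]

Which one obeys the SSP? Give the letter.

a

(a) 3-4 → obeys
(b) 3-3 → violates
(c) 1-5-4-1 → violates
(d) 4-1-3 → violates
(e) 3-3-3-5 → violates
(f) 5-1 → violates
(g) 2-3-3 → violates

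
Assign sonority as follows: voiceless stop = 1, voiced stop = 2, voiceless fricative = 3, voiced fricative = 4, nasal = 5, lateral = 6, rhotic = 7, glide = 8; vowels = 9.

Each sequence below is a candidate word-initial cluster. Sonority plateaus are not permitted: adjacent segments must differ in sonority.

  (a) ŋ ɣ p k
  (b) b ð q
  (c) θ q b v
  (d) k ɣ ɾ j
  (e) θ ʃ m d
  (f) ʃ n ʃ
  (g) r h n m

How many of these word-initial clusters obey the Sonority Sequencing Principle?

(a) 5-4-1-1 → violates
(b) 2-4-1 → violates
(c) 3-1-2-4 → violates
(d) 1-4-7-8 → obeys
(e) 3-3-5-2 → violates
(f) 3-5-3 → violates
(g) 7-3-5-5 → violates

1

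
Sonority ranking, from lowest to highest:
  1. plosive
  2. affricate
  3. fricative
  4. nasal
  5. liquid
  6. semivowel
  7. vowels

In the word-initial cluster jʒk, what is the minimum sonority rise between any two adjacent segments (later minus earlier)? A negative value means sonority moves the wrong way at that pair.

/j/ — semivowel, sonority 6.
/ʒ/ — fricative, sonority 3.
/k/ — plosive, sonority 1.
/j/→/ʒ/: change -3.
/ʒ/→/k/: change -2.
Minimum = -3.

-3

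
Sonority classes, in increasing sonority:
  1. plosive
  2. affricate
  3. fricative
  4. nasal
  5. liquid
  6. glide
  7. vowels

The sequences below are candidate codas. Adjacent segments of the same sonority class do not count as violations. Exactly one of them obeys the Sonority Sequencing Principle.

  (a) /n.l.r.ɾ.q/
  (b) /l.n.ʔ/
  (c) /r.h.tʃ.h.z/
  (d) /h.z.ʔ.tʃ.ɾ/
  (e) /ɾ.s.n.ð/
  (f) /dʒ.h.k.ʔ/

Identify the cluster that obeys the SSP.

(a) 4-5-5-5-1 → violates
(b) 5-4-1 → obeys
(c) 5-3-2-3-3 → violates
(d) 3-3-1-2-5 → violates
(e) 5-3-4-3 → violates
(f) 2-3-1-1 → violates

b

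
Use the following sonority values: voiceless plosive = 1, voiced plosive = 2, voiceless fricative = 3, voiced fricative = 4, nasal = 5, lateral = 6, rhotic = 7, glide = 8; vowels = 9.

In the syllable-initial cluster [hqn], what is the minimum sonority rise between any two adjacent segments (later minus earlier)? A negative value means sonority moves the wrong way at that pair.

/h/: voiceless fricative = 3.
/q/: voiceless plosive = 1.
/n/: nasal = 5.
/h/→/q/: change -2.
/q/→/n/: change +4.
Minimum = -2.

-2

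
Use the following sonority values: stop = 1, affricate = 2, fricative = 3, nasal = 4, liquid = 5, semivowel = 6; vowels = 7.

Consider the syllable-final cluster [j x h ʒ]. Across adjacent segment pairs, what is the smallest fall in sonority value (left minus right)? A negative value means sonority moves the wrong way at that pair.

/j/ — semivowel, sonority 6.
/x/ — fricative, sonority 3.
/h/ — fricative, sonority 3.
/ʒ/ — fricative, sonority 3.
/j/→/x/: change +3.
/x/→/h/: change +0.
/h/→/ʒ/: change +0.
Minimum = 0.

0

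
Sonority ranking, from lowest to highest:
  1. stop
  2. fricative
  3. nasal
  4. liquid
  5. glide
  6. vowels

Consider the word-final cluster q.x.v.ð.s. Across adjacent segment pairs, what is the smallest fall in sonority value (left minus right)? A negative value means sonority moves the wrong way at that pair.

-1

/q/: stop = 1.
/x/: fricative = 2.
/v/: fricative = 2.
/ð/: fricative = 2.
/s/: fricative = 2.
/q/→/x/: change -1.
/x/→/v/: change +0.
/v/→/ð/: change +0.
/ð/→/s/: change +0.
Minimum = -1.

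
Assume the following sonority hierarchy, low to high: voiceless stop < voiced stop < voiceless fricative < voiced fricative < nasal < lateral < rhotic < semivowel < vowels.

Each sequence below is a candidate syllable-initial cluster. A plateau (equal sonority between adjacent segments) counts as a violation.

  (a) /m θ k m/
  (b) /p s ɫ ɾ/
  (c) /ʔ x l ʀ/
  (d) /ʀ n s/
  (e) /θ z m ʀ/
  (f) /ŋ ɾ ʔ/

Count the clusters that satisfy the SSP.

3

(a) sonority 5-3-1-5: ill-formed.
(b) sonority 1-3-6-7: well-formed.
(c) sonority 1-3-6-7: well-formed.
(d) sonority 7-5-3: ill-formed.
(e) sonority 3-4-5-7: well-formed.
(f) sonority 5-7-1: ill-formed.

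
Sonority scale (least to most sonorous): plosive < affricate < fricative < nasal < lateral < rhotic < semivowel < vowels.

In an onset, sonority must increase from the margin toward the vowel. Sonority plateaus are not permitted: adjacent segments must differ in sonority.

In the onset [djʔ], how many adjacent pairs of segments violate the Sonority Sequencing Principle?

1

/d/: plosive = 1.
/j/: semivowel = 7.
/ʔ/: plosive = 1.
/d/→/j/: 1→7 (rises) — ok.
/j/→/ʔ/: 7→1 (does not rise) — violation.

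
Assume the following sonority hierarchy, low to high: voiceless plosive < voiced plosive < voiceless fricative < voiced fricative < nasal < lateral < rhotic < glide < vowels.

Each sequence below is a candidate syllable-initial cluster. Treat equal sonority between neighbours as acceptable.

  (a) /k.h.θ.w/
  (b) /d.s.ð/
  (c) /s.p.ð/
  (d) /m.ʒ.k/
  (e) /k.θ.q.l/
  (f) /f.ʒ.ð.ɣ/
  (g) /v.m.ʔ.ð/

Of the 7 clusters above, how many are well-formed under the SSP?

3

(a) /k.h.θ.w/: profile 1-3-3-8 — obeys.
(b) /d.s.ð/: profile 2-3-4 — obeys.
(c) /s.p.ð/: profile 3-1-4 — violates.
(d) /m.ʒ.k/: profile 5-4-1 — violates.
(e) /k.θ.q.l/: profile 1-3-1-6 — violates.
(f) /f.ʒ.ð.ɣ/: profile 3-4-4-4 — obeys.
(g) /v.m.ʔ.ð/: profile 4-5-1-4 — violates.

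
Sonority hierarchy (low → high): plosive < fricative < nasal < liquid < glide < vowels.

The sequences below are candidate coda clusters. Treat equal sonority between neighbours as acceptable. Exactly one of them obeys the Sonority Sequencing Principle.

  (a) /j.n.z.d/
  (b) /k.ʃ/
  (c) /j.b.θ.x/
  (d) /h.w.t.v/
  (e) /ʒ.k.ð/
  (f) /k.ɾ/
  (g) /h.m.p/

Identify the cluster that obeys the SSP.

(a) 5-3-2-1 → obeys
(b) 1-2 → violates
(c) 5-1-2-2 → violates
(d) 2-5-1-2 → violates
(e) 2-1-2 → violates
(f) 1-4 → violates
(g) 2-3-1 → violates

a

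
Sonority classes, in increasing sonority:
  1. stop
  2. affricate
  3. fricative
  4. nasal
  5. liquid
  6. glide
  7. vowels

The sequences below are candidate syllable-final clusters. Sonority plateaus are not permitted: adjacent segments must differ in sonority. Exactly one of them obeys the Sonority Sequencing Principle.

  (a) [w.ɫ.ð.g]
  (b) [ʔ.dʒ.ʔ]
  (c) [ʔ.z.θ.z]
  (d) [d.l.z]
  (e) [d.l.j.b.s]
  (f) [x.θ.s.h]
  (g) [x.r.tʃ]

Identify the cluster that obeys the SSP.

(a) sonority 6-5-3-1: well-formed.
(b) sonority 1-2-1: ill-formed.
(c) sonority 1-3-3-3: ill-formed.
(d) sonority 1-5-3: ill-formed.
(e) sonority 1-5-6-1-3: ill-formed.
(f) sonority 3-3-3-3: ill-formed.
(g) sonority 3-5-2: ill-formed.

a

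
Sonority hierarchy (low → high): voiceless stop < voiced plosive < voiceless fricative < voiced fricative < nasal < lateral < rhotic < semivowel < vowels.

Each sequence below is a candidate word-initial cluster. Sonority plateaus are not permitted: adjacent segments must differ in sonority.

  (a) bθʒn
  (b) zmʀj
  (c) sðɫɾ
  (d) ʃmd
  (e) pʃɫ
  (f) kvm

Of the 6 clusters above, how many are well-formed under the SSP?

5

(a) sonority 2-3-4-5: well-formed.
(b) sonority 4-5-7-8: well-formed.
(c) sonority 3-4-6-7: well-formed.
(d) sonority 3-5-2: ill-formed.
(e) sonority 1-3-6: well-formed.
(f) sonority 1-4-5: well-formed.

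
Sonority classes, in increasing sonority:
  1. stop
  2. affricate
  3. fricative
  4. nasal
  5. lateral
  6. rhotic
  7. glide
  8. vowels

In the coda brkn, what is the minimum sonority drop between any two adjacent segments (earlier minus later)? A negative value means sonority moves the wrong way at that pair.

-5

/b/: stop = 1.
/r/: rhotic = 6.
/k/: stop = 1.
/n/: nasal = 4.
/b/→/r/: change -5.
/r/→/k/: change +5.
/k/→/n/: change -3.
Minimum = -5.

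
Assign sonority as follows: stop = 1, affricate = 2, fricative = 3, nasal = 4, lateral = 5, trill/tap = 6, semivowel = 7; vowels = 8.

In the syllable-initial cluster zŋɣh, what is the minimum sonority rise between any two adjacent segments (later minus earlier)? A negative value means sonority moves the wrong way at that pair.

-1

/z/: fricative = 3.
/ŋ/: nasal = 4.
/ɣ/: fricative = 3.
/h/: fricative = 3.
/z/→/ŋ/: change +1.
/ŋ/→/ɣ/: change -1.
/ɣ/→/h/: change +0.
Minimum = -1.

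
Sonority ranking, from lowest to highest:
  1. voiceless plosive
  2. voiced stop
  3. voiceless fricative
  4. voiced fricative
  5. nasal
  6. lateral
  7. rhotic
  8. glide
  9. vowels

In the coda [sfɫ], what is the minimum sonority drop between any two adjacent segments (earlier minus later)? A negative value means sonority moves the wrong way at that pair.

/s/ is a voiceless fricative (sonority 3).
/f/ is a voiceless fricative (sonority 3).
/ɫ/ is a lateral (sonority 6).
/s/→/f/: change +0.
/f/→/ɫ/: change -3.
Minimum = -3.

-3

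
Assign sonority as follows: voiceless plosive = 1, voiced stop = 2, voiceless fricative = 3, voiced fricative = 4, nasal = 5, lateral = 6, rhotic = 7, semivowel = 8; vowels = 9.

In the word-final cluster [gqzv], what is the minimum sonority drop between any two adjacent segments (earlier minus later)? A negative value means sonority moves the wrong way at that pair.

/g/: voiced stop = 2.
/q/: voiceless plosive = 1.
/z/: voiced fricative = 4.
/v/: voiced fricative = 4.
/g/→/q/: change +1.
/q/→/z/: change -3.
/z/→/v/: change +0.
Minimum = -3.

-3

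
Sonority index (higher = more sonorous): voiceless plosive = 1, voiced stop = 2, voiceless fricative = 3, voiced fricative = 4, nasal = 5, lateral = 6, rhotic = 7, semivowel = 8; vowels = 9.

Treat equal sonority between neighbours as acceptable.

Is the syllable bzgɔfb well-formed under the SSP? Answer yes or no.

Onset: /b/ is a voiced stop (sonority 2), /z/ is a voiced fricative (sonority 4), /g/ is a voiced stop (sonority 2); then the nucleus /ɔ/ (sonority 9).
Onset profile 2-4-2-9 — does not rise throughout.
Coda: /f/ is a voiceless fricative (sonority 3), /b/ is a voiced stop (sonority 2).
Coda profile 9-3-2 — falls from the nucleus.

no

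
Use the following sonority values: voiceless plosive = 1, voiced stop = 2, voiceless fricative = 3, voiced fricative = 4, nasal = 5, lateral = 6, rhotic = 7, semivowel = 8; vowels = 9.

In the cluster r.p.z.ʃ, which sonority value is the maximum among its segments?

7

/r/ is a rhotic (sonority 7).
/p/ is a voiceless plosive (sonority 1).
/z/ is a voiced fricative (sonority 4).
/ʃ/ is a voiceless fricative (sonority 3).
The maximum is 7.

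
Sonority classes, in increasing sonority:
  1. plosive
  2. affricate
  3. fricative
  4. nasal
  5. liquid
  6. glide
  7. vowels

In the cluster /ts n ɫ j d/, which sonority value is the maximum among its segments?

/ts/: affricate = 2.
/n/: nasal = 4.
/ɫ/: liquid = 5.
/j/: glide = 6.
/d/: plosive = 1.
The maximum is 6.

6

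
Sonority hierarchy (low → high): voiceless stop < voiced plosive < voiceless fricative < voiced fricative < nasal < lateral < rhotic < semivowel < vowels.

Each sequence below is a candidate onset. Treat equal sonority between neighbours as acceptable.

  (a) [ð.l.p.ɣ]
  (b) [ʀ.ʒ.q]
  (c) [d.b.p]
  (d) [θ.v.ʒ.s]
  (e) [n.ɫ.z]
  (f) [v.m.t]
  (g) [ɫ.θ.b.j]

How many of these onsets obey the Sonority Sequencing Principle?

(a) 4-6-1-4 → violates
(b) 7-4-1 → violates
(c) 2-2-1 → violates
(d) 3-4-4-3 → violates
(e) 5-6-4 → violates
(f) 4-5-1 → violates
(g) 6-3-2-8 → violates

0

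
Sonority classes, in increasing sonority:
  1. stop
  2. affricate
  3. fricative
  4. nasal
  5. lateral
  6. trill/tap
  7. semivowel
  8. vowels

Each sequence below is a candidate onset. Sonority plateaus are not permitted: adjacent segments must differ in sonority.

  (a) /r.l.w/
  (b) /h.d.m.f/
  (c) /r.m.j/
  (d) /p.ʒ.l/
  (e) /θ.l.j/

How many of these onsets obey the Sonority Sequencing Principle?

2

(a) /r.l.w/: profile 6-5-7 — violates.
(b) /h.d.m.f/: profile 3-1-4-3 — violates.
(c) /r.m.j/: profile 6-4-7 — violates.
(d) /p.ʒ.l/: profile 1-3-5 — obeys.
(e) /θ.l.j/: profile 3-5-7 — obeys.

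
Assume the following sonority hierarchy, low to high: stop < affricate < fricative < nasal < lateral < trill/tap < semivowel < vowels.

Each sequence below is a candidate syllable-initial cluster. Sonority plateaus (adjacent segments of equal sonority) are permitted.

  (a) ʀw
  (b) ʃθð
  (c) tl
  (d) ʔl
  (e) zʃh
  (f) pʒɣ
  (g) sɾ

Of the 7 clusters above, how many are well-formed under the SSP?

(a) sonority 6-7: well-formed.
(b) sonority 3-3-3: well-formed.
(c) sonority 1-5: well-formed.
(d) sonority 1-5: well-formed.
(e) sonority 3-3-3: well-formed.
(f) sonority 1-3-3: well-formed.
(g) sonority 3-6: well-formed.

7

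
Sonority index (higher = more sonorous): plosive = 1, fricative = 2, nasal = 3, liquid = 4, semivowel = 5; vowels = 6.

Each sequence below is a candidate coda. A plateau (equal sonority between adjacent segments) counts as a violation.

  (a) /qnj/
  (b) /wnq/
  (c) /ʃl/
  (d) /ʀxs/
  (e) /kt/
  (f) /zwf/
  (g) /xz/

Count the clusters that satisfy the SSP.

(a) sonority 1-3-5: ill-formed.
(b) sonority 5-3-1: well-formed.
(c) sonority 2-4: ill-formed.
(d) sonority 4-2-2: ill-formed.
(e) sonority 1-1: ill-formed.
(f) sonority 2-5-2: ill-formed.
(g) sonority 2-2: ill-formed.

1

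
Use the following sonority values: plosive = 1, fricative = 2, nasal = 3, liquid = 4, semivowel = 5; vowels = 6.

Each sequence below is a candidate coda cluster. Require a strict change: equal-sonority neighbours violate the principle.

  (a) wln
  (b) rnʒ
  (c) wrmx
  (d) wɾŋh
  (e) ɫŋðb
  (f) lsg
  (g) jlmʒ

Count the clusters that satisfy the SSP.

7

(a) sonority 5-4-3: well-formed.
(b) sonority 4-3-2: well-formed.
(c) sonority 5-4-3-2: well-formed.
(d) sonority 5-4-3-2: well-formed.
(e) sonority 4-3-2-1: well-formed.
(f) sonority 4-2-1: well-formed.
(g) sonority 5-4-3-2: well-formed.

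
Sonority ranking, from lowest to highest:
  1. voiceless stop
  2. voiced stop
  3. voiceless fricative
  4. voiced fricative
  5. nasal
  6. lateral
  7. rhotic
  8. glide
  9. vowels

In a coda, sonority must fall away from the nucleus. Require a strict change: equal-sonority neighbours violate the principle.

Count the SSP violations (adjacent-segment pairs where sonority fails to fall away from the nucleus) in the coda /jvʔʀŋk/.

/j/: glide = 8.
/v/: voiced fricative = 4.
/ʔ/: voiceless stop = 1.
/ʀ/: rhotic = 7.
/ŋ/: nasal = 5.
/k/: voiceless stop = 1.
/j/→/v/: 8→4 (falls) — ok.
/v/→/ʔ/: 4→1 (falls) — ok.
/ʔ/→/ʀ/: 1→7 (does not fall) — violation.
/ʀ/→/ŋ/: 7→5 (falls) — ok.
/ŋ/→/k/: 5→1 (falls) — ok.

1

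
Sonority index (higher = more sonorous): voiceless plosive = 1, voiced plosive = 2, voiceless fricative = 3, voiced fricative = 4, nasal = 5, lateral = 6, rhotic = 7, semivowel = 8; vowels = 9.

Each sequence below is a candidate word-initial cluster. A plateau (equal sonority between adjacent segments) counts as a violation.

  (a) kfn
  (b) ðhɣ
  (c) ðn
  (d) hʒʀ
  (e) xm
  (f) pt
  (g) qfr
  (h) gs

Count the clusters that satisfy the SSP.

(a) kfn: profile 1-3-5 — obeys.
(b) ðhɣ: profile 4-3-4 — violates.
(c) ðn: profile 4-5 — obeys.
(d) hʒʀ: profile 3-4-7 — obeys.
(e) xm: profile 3-5 — obeys.
(f) pt: profile 1-1 — violates.
(g) qfr: profile 1-3-7 — obeys.
(h) gs: profile 2-3 — obeys.

6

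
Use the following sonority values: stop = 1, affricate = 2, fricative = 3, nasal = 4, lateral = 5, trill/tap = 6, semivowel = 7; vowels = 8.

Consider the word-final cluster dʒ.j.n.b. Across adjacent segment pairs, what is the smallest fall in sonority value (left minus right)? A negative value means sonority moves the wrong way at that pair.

/dʒ/ — affricate, sonority 2.
/j/ — semivowel, sonority 7.
/n/ — nasal, sonority 4.
/b/ — stop, sonority 1.
/dʒ/→/j/: change -5.
/j/→/n/: change +3.
/n/→/b/: change +3.
Minimum = -5.

-5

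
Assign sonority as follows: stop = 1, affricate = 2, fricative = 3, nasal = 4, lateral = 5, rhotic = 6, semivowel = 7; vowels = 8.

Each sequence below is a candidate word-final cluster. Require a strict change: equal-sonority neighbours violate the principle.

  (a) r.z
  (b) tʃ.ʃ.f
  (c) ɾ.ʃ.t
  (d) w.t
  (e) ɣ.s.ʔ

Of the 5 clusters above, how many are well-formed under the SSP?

(a) r.z: profile 6-3 — obeys.
(b) tʃ.ʃ.f: profile 2-3-3 — violates.
(c) ɾ.ʃ.t: profile 6-3-1 — obeys.
(d) w.t: profile 7-1 — obeys.
(e) ɣ.s.ʔ: profile 3-3-1 — violates.

3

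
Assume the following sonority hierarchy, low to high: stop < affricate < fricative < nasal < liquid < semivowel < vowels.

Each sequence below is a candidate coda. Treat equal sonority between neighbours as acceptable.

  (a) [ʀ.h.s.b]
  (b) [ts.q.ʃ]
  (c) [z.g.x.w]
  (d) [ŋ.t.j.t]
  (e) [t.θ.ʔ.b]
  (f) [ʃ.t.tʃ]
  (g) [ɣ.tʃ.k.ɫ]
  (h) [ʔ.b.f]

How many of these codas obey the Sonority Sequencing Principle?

1

(a) sonority 5-3-3-1: well-formed.
(b) sonority 2-1-3: ill-formed.
(c) sonority 3-1-3-6: ill-formed.
(d) sonority 4-1-6-1: ill-formed.
(e) sonority 1-3-1-1: ill-formed.
(f) sonority 3-1-2: ill-formed.
(g) sonority 3-2-1-5: ill-formed.
(h) sonority 1-1-3: ill-formed.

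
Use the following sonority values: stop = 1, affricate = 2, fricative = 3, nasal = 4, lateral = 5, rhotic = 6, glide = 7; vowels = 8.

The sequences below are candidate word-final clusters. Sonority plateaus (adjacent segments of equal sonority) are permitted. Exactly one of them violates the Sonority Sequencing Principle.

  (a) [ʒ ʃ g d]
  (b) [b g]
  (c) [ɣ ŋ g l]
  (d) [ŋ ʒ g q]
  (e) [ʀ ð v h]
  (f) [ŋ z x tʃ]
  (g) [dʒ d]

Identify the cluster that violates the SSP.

(a) sonority 3-3-1-1: well-formed.
(b) sonority 1-1: well-formed.
(c) sonority 3-4-1-5: ill-formed.
(d) sonority 4-3-1-1: well-formed.
(e) sonority 6-3-3-3: well-formed.
(f) sonority 4-3-3-2: well-formed.
(g) sonority 2-1: well-formed.

c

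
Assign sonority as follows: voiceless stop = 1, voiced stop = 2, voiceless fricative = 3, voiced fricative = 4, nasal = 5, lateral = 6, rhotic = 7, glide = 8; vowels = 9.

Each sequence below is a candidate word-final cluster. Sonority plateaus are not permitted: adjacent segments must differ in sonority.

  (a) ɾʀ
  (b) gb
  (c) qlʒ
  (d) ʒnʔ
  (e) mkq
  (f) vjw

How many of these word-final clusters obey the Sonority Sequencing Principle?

(a) sonority 7-7: ill-formed.
(b) sonority 2-2: ill-formed.
(c) sonority 1-6-4: ill-formed.
(d) sonority 4-5-1: ill-formed.
(e) sonority 5-1-1: ill-formed.
(f) sonority 4-8-8: ill-formed.

0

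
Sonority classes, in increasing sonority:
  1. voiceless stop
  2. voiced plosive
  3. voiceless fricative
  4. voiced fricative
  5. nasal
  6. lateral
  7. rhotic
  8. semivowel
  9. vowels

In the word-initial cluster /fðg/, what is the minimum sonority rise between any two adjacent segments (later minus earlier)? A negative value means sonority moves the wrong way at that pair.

-2

/f/: voiceless fricative = 3.
/ð/: voiced fricative = 4.
/g/: voiced plosive = 2.
/f/→/ð/: change +1.
/ð/→/g/: change -2.
Minimum = -2.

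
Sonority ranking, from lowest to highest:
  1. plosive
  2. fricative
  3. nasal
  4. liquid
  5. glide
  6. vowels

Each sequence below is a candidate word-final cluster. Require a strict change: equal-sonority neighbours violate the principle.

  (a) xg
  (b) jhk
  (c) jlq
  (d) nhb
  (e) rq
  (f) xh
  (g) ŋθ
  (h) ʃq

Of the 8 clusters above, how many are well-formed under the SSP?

7

(a) 2-1 → obeys
(b) 5-2-1 → obeys
(c) 5-4-1 → obeys
(d) 3-2-1 → obeys
(e) 4-1 → obeys
(f) 2-2 → violates
(g) 3-2 → obeys
(h) 2-1 → obeys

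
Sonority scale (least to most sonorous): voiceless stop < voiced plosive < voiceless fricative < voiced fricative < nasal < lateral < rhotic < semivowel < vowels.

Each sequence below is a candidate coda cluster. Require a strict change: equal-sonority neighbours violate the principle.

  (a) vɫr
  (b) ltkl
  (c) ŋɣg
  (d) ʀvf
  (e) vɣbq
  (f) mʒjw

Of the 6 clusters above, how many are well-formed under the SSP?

2

(a) 4-6-7 → violates
(b) 6-1-1-6 → violates
(c) 5-4-2 → obeys
(d) 7-4-3 → obeys
(e) 4-4-2-1 → violates
(f) 5-4-8-8 → violates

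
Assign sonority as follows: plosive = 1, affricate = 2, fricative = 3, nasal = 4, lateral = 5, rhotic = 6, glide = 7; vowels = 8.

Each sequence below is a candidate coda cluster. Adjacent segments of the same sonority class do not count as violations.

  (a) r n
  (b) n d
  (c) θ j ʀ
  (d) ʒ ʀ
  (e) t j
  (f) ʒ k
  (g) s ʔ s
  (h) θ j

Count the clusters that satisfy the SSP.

3

(a) r n: profile 6-4 — obeys.
(b) n d: profile 4-1 — obeys.
(c) θ j ʀ: profile 3-7-6 — violates.
(d) ʒ ʀ: profile 3-6 — violates.
(e) t j: profile 1-7 — violates.
(f) ʒ k: profile 3-1 — obeys.
(g) s ʔ s: profile 3-1-3 — violates.
(h) θ j: profile 3-7 — violates.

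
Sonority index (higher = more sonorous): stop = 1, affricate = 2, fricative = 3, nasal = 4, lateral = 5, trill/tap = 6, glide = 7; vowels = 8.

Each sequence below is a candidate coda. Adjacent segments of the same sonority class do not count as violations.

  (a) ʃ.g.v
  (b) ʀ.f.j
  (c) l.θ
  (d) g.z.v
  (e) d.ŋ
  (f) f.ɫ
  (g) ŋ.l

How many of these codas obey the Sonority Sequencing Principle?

(a) sonority 3-1-3: ill-formed.
(b) sonority 6-3-7: ill-formed.
(c) sonority 5-3: well-formed.
(d) sonority 1-3-3: ill-formed.
(e) sonority 1-4: ill-formed.
(f) sonority 3-5: ill-formed.
(g) sonority 4-5: ill-formed.

1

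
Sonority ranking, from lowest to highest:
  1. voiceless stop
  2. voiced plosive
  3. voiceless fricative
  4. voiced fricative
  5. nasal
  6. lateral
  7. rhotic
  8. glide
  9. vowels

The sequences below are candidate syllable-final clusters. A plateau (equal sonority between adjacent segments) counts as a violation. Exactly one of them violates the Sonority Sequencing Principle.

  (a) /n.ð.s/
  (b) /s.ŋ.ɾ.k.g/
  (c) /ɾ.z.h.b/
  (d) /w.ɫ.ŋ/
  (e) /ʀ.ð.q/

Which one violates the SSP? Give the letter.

b

(a) /n.ð.s/: profile 5-4-3 — obeys.
(b) /s.ŋ.ɾ.k.g/: profile 3-5-7-1-2 — violates.
(c) /ɾ.z.h.b/: profile 7-4-3-2 — obeys.
(d) /w.ɫ.ŋ/: profile 8-6-5 — obeys.
(e) /ʀ.ð.q/: profile 7-4-1 — obeys.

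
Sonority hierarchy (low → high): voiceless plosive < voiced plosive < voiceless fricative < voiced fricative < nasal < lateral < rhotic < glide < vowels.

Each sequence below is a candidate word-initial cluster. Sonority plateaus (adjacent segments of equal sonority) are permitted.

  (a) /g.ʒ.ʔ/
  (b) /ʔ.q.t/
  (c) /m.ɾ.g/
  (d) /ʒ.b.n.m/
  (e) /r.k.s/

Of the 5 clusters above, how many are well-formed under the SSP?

1

(a) /g.ʒ.ʔ/: profile 2-4-1 — violates.
(b) /ʔ.q.t/: profile 1-1-1 — obeys.
(c) /m.ɾ.g/: profile 5-7-2 — violates.
(d) /ʒ.b.n.m/: profile 4-2-5-5 — violates.
(e) /r.k.s/: profile 7-1-3 — violates.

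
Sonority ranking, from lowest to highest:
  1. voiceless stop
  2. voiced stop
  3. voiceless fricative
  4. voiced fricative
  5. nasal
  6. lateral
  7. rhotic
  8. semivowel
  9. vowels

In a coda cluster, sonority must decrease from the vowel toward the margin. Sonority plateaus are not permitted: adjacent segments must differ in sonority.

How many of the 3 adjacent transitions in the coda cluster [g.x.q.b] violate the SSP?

2

/g/ is a voiced stop (sonority 2).
/x/ is a voiceless fricative (sonority 3).
/q/ is a voiceless stop (sonority 1).
/b/ is a voiced stop (sonority 2).
/g/→/x/: 2→3 (does not fall) — violation.
/x/→/q/: 3→1 (falls) — ok.
/q/→/b/: 1→2 (does not fall) — violation.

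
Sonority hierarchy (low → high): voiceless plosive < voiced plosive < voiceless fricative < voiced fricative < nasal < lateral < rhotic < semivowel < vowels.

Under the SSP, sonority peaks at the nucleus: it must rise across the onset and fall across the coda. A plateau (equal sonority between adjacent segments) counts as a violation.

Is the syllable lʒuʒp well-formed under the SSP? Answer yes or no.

Onset: /l/ is a lateral (sonority 6), /ʒ/ is a voiced fricative (sonority 4); then the nucleus /u/ (sonority 9).
Onset profile 6-4-9 — does not strictly rise throughout.
Coda: /ʒ/ is a voiced fricative (sonority 4), /p/ is a voiceless plosive (sonority 1).
Coda profile 9-4-1 — falls from the nucleus.

no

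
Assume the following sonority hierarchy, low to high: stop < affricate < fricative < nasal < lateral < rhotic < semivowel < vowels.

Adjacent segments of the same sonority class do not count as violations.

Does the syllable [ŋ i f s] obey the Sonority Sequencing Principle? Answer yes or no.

Onset: /ŋ/ is a nasal (sonority 4); then the nucleus /i/ (sonority 8).
Onset profile 4-8 — rises to the nucleus.
Coda: /f/ is a fricative (sonority 3), /s/ is a fricative (sonority 3).
Coda profile 8-3-3 — falls from the nucleus.

yes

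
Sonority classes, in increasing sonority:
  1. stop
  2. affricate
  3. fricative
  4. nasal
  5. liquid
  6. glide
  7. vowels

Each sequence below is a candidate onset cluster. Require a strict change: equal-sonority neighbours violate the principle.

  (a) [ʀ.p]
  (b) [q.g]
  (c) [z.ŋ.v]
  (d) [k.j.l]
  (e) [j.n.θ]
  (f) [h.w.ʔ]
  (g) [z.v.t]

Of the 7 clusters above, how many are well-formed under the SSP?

(a) sonority 5-1: ill-formed.
(b) sonority 1-1: ill-formed.
(c) sonority 3-4-3: ill-formed.
(d) sonority 1-6-5: ill-formed.
(e) sonority 6-4-3: ill-formed.
(f) sonority 3-6-1: ill-formed.
(g) sonority 3-3-1: ill-formed.

0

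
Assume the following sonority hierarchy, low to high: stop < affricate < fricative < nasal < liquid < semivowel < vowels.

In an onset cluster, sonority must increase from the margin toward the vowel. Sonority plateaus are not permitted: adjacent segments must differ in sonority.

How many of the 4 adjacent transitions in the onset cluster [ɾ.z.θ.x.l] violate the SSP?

/ɾ/: liquid = 5.
/z/: fricative = 3.
/θ/: fricative = 3.
/x/: fricative = 3.
/l/: liquid = 5.
/ɾ/→/z/: 5→3 (does not rise) — violation.
/z/→/θ/: 3→3 (plateau) — violation.
/θ/→/x/: 3→3 (plateau) — violation.
/x/→/l/: 3→5 (rises) — ok.

3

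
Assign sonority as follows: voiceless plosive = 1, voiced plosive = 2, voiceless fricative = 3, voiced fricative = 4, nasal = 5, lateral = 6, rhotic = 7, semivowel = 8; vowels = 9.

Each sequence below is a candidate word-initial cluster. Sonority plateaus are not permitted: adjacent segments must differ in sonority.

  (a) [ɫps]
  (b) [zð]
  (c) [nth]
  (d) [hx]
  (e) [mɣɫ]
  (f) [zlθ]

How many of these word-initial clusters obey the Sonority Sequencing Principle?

0

(a) [ɫps]: profile 6-1-3 — violates.
(b) [zð]: profile 4-4 — violates.
(c) [nth]: profile 5-1-3 — violates.
(d) [hx]: profile 3-3 — violates.
(e) [mɣɫ]: profile 5-4-6 — violates.
(f) [zlθ]: profile 4-6-3 — violates.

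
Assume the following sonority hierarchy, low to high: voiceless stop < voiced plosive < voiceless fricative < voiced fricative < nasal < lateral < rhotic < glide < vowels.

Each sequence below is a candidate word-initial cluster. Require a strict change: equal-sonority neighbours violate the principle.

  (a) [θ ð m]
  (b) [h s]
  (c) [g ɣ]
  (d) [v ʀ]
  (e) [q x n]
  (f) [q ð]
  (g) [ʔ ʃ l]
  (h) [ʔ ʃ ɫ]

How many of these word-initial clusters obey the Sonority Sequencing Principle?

7

(a) 3-4-5 → obeys
(b) 3-3 → violates
(c) 2-4 → obeys
(d) 4-7 → obeys
(e) 1-3-5 → obeys
(f) 1-4 → obeys
(g) 1-3-6 → obeys
(h) 1-3-6 → obeys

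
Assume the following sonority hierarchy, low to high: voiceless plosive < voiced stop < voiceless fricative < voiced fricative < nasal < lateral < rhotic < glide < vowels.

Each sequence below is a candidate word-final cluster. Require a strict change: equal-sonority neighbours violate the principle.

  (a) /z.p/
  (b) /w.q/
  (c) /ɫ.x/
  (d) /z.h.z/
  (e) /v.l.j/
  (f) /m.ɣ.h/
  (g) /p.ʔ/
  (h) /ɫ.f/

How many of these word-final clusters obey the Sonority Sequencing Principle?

5

(a) 4-1 → obeys
(b) 8-1 → obeys
(c) 6-3 → obeys
(d) 4-3-4 → violates
(e) 4-6-8 → violates
(f) 5-4-3 → obeys
(g) 1-1 → violates
(h) 6-3 → obeys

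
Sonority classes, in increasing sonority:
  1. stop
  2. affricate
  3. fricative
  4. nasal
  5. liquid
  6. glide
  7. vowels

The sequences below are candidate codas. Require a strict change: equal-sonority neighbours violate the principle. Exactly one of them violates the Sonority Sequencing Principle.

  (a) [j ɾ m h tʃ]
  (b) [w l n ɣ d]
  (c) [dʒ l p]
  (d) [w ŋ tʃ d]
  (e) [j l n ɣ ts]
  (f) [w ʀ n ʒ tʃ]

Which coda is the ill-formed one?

(a) [j ɾ m h tʃ]: profile 6-5-4-3-2 — obeys.
(b) [w l n ɣ d]: profile 6-5-4-3-1 — obeys.
(c) [dʒ l p]: profile 2-5-1 — violates.
(d) [w ŋ tʃ d]: profile 6-4-2-1 — obeys.
(e) [j l n ɣ ts]: profile 6-5-4-3-2 — obeys.
(f) [w ʀ n ʒ tʃ]: profile 6-5-4-3-2 — obeys.

c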